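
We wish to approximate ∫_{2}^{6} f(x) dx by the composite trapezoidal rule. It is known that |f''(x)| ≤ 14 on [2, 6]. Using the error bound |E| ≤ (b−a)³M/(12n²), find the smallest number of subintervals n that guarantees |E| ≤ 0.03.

50

Need 896/(12n²) ≤ 0.03.
n² ≥ 896/(12·0.03) = 2488.89 ⇒ n ≥ 49.8888, so the smallest n is 50.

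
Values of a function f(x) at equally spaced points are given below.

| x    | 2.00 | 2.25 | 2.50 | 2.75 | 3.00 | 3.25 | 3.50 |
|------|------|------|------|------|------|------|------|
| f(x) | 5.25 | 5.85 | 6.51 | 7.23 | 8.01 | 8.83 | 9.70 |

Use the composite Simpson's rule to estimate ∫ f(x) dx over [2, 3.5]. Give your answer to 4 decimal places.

10.9692

h = 0.25, n = 6.
(h/3)·[y₀ + 4y₁ + 2y₂ + 4y₃ + 2y₄ + 4y₅ + y₆] = 0.083333·(131.63) = 10.9692.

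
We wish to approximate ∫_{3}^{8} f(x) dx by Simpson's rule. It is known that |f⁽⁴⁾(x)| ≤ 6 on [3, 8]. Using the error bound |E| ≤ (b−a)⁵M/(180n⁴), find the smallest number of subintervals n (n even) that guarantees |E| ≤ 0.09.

Need 18750/(180n⁴) ≤ 0.09.
n⁴ ≥ 18750/(180·0.09) = 1157.41 ⇒ n ≥ 5.8327, so the smallest even n is 6. (n must be even for Simpson's rule.)

6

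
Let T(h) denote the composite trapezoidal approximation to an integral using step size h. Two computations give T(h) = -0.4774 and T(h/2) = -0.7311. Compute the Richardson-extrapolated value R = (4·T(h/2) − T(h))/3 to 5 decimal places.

-0.81567

R = (4·T(h/2) − T(h)) / 3 = (4·(-0.7311) − (-0.4774))/3 = (-2.4470)/3 = -0.81567.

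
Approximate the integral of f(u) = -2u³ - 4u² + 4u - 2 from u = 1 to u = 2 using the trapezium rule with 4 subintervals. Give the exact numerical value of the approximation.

-12.96875

h = (2 − 1)/4 = 0.25.
Nodes u₀,…,u₄ = 1, 1.25, 1.5, 1.75, 2.
f(u) = -2u³ - 4u² + 4u - 2: f₀=-4, f₁=-7.15625, f₂=-11.75, f₃=-17.96875, f₄=-26.
(h/2)·[f₀ + 2f₁ + 2f₂ + 2f₃ + f₄] = 0.125·(-103.75) = -12.96875.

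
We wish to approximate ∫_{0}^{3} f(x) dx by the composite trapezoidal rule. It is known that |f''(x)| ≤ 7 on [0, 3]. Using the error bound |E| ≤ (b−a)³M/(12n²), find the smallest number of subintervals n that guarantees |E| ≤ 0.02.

Need 189/(12n²) ≤ 0.02.
n² ≥ 189/(12·0.02) = 787.5 ⇒ n ≥ 28.0624, so the smallest n is 29.

29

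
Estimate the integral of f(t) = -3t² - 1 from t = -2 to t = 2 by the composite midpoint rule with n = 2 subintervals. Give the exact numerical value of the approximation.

h = (2 − (-2))/2 = 2.
Midpoints m₁,…,m₂ = -1, 1.
f(m₁)=-4, f(m₂)=-4.
h·[f(m₁) + f(m₂)] = 2·(-8) = -16.

-16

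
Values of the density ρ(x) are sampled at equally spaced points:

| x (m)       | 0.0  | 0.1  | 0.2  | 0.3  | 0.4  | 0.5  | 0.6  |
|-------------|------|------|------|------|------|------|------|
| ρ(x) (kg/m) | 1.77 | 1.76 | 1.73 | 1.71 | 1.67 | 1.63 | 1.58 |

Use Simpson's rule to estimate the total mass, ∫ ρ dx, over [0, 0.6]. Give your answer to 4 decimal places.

h = 0.1, n = 6.
(h/3)·[y₀ + 4y₁ + 2y₂ + 4y₃ + 2y₄ + 4y₅ + y₆] = 0.033333·(30.55) = 1.0183.

1.0183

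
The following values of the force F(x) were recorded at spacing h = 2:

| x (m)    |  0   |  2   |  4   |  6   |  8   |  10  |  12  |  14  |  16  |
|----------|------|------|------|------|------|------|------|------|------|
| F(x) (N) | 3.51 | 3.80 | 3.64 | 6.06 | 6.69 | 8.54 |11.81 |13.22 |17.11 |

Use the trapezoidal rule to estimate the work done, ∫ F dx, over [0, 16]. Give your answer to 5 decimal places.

h = 2, n = 8.
(h/2)·[y₀ + 2y₁ + 2y₂ + 2y₃ + 2y₄ + 2y₅ + 2y₆ + 2y₇ + y₈] = 1·(128.14) = 128.14000.

128.14000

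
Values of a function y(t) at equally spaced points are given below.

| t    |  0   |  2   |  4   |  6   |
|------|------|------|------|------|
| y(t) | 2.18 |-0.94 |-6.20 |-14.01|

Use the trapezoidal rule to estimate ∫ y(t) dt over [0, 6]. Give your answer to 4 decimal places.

h = 2, n = 3.
(h/2)·[y₀ + 2y₁ + 2y₂ + y₃] = 1·(-26.11) = -26.1100.

-26.1100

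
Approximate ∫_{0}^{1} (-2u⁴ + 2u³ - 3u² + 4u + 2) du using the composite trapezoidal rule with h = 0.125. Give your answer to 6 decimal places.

3.089600

h = (1 − 0)/8 = 0.125.
Nodes u₀,…,u₈ = 0, 0.125, 0.25, 0.375, 0.5, 0.625, 0.75, 0.875, 1.
f(u) = -2u⁴ + 2u³ - 3u² + 4u + 2: f₀=2, f₁=2.45654296875, f₂=2.8359375, f₃=3.14404296875, f₄=3.375, f₅=3.51123046875, f₆=3.5234375, f₇=3.37060546875, f₈=3.
(h/2)·[f₀ + 2f₁ + 2f₂ + 2f₃ + 2f₄ + 2f₅ + 2f₆ + 2f₇ + f₈] = 0.0625·(49.43359375) = 3.089600.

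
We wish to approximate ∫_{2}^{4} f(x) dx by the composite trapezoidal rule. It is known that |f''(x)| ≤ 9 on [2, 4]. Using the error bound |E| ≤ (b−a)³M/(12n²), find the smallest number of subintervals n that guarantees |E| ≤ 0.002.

55

Need 72/(12n²) ≤ 0.002.
n² ≥ 72/(12·0.002) = 3000 ⇒ n ≥ 54.7723, so the smallest n is 55.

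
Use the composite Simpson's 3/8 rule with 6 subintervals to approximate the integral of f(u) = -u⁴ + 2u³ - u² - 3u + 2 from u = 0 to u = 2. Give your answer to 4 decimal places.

-3.0741

h = (2 − 0)/6 = 0.333333.
Nodes u₀,…,u₆ = 0, 0.333333, 0.666667, 1, 1.333333, 1.666667, 2.
f(u) = -u⁴ + 2u³ - u² - 3u + 2: f₀=2, f₁=0.950617, f₂=-0.049383, f₃=-1, f₄=-2.197531, f₅=-4.234568, f₆=-8.
(3h/8)·[f₀ + 3f₁ + 3f₂ + 2f₃ + 3f₄ + 3f₅ + f₆] = 0.125·(-24.592593) = -3.0741.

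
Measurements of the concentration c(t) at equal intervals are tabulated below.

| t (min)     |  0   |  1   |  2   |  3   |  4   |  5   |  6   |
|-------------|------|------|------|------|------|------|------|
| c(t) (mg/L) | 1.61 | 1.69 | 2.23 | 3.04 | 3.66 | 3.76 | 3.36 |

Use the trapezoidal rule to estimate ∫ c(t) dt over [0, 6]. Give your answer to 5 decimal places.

h = 1, n = 6.
(h/2)·[y₀ + 2y₁ + 2y₂ + 2y₃ + 2y₄ + 2y₅ + y₆] = 0.5·(33.73) = 16.86500.

16.86500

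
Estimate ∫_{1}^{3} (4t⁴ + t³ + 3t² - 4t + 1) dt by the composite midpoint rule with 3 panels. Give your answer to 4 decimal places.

217.2757

h = (3 − 1)/3 = 0.666667.
Midpoints m₁,…,m₃ = 1.333333, 2, 2.666667.
f(m₁)=16.012346, f(m₂)=77, f(m₃)=232.901235.
h·[f(m₁) + f(m₂) + f(m₃)] = 0.666667·(325.913580) = 217.2757.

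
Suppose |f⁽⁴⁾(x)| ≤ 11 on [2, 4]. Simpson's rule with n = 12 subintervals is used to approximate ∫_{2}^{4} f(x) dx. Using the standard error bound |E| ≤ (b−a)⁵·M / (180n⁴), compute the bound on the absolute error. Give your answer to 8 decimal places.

|E| ≤ (2)⁵·11 / (180·12⁴) = 352/3732480 = 0.00009431.

0.00009431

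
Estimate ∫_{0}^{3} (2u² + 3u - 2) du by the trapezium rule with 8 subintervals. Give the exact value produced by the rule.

h = (3 − 0)/8 = 0.375.
Nodes u₀,…,u₈ = 0, 0.375, 0.75, 1.125, 1.5, 1.875, 2.25, 2.625, 3.
f(u) = 2u² + 3u - 2: f₀=-2, f₁=-0.59375, f₂=1.375, f₃=3.90625, f₄=7, f₅=10.65625, f₆=14.875, f₇=19.65625, f₈=25.
(h/2)·[f₀ + 2f₁ + 2f₂ + 2f₃ + 2f₄ + 2f₅ + 2f₆ + 2f₇ + f₈] = 0.1875·(136.75) = 25.640625.

25.640625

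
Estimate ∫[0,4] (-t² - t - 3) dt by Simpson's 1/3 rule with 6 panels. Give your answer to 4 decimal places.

-41.3333

h = (4 − 0)/6 = 0.666667.
Nodes t₀,…,t₆ = 0, 0.666667, 1.333333, 2, 2.666667, 3.333333, 4.
f(t) = -t² - t - 3: f₀=-3, f₁=-4.111111, f₂=-6.111111, f₃=-9, f₄=-12.777778, f₅=-17.444444, f₆=-23.
(h/3)·[f₀ + 4f₁ + 2f₂ + 4f₃ + 2f₄ + 4f₅ + f₆] = 0.222222·(-186) = -41.3333.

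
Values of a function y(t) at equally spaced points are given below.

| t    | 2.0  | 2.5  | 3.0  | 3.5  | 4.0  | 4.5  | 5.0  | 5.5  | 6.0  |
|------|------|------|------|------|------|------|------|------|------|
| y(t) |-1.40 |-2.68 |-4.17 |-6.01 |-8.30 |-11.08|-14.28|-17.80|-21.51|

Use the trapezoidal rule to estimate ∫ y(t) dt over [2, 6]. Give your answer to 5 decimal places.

h = 0.5, n = 8.
(h/2)·[y₀ + 2y₁ + 2y₂ + 2y₃ + 2y₄ + 2y₅ + 2y₆ + 2y₇ + y₈] = 0.25·(-151.55) = -37.88750.

-37.88750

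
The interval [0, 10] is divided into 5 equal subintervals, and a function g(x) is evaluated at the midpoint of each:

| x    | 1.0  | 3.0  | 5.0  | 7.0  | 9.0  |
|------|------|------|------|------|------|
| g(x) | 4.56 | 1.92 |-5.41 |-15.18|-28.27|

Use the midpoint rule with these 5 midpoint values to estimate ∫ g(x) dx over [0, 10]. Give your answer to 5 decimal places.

-84.76000

h = 2, n = 5.
h·[y(m₁) + y(m₂) + y(m₃) + y(m₄) + y(m₅)] = 2·(-42.38) = -84.76000.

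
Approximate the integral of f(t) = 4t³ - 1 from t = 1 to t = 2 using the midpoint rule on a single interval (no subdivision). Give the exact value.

12.5

M = (b−a)·f(1.5) = 1·(12.5) = 12.5.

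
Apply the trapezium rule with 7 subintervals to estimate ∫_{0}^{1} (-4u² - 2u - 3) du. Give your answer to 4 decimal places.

h = (1 − 0)/7 = 0.142857.
Nodes u₀,…,u₇ = 0, 0.142857, 0.285714, 0.428571, 0.571429, 0.714286, 0.857143, 1.
f(u) = -4u² - 2u - 3: f₀=-3, f₁=-3.367347, f₂=-3.897959, f₃=-4.591837, f₄=-5.448980, f₅=-6.469388, f₆=-7.653061, f₇=-9.
(h/2)·[f₀ + 2f₁ + 2f₂ + 2f₃ + 2f₄ + 2f₅ + 2f₆ + f₇] = 0.071429·(-74.857143) = -5.3469.

-5.3469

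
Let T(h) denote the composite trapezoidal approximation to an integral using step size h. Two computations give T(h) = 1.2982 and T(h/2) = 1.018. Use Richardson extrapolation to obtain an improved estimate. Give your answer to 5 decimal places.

0.92460

R = (4·T(h/2) − T(h)) / 3 = (4·1.018 − 1.2982)/3 = (2.7738)/3 = 0.92460.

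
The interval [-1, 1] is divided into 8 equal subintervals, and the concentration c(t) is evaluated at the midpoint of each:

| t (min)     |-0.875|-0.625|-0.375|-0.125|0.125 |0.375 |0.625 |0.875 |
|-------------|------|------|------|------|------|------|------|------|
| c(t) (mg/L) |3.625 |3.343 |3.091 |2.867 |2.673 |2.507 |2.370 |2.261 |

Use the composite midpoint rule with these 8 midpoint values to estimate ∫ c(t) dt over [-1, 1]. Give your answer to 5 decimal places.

h = 0.25, n = 8.
h·[y(m₁) + y(m₂) + y(m₃) + y(m₄) + y(m₅) + y(m₆) + y(m₇) + y(m₈)] = 0.25·(22.737) = 5.68425.

5.68425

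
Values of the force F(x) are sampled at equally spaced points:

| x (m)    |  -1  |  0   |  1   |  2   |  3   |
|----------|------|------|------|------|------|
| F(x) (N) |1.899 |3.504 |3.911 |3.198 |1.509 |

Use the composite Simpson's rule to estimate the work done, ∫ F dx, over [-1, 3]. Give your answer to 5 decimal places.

h = 1, n = 4.
(h/3)·[y₀ + 4y₁ + 2y₂ + 4y₃ + y₄] = 0.333333·(38.038) = 12.67933.

12.67933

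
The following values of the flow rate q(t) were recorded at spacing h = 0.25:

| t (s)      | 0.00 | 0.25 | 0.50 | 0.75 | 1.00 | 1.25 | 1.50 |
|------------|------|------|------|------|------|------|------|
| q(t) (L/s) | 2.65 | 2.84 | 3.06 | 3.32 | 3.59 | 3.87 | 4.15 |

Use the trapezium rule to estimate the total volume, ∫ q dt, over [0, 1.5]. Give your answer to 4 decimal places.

h = 0.25, n = 6.
(h/2)·[y₀ + 2y₁ + 2y₂ + 2y₃ + 2y₄ + 2y₅ + y₆] = 0.125·(40.16) = 5.0200.

5.0200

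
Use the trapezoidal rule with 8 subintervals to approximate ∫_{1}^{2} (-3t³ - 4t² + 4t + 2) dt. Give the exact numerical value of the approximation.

-12.62890625

h = (2 − 1)/8 = 0.125.
Nodes t₀,…,t₈ = 1, 1.125, 1.25, 1.375, 1.5, 1.625, 1.75, 1.875, 2.
f(t) = -3t³ - 4t² + 4t + 2: f₀=-1, f₁=-2.833984375, f₂=-5.109375, f₃=-7.861328125, f₄=-11.125, f₅=-14.935546875, f₆=-19.328125, f₇=-24.337890625, f₈=-30.
(h/2)·[f₀ + 2f₁ + 2f₂ + 2f₃ + 2f₄ + 2f₅ + 2f₆ + 2f₇ + f₈] = 0.0625·(-202.0625) = -12.62890625.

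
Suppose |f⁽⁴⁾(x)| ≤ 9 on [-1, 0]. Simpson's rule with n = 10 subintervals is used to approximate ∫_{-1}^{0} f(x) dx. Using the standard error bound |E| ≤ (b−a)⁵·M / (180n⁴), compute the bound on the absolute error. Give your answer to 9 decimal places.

0.000005000

|E| ≤ (1)⁵·9 / (180·10⁴) = 9/1800000 = 0.000005000.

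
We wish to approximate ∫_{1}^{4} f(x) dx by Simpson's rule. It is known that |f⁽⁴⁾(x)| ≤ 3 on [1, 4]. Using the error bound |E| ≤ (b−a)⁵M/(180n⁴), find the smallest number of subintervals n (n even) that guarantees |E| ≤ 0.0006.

10

Need 729/(180n⁴) ≤ 0.0006.
n⁴ ≥ 729/(180·0.0006) = 6750 ⇒ n ≥ 9.0641, so the smallest even n is 10. (n must be even for Simpson's rule.)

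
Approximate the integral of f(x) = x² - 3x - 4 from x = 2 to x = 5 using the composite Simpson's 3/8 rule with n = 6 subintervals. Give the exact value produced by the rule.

-4.5

h = (5 − 2)/6 = 0.5.
Nodes x₀,…,x₆ = 2, 2.5, 3, 3.5, 4, 4.5, 5.
f(x) = x² - 3x - 4: f₀=-6, f₁=-5.25, f₂=-4, f₃=-2.25, f₄=0, f₅=2.75, f₆=6.
(3h/8)·[f₀ + 3f₁ + 3f₂ + 2f₃ + 3f₄ + 3f₅ + f₆] = 0.1875·(-24) = -4.5.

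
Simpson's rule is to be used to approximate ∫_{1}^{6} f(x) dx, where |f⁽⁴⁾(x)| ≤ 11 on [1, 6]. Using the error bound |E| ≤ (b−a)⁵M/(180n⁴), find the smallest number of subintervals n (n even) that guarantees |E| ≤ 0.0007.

Need 34375/(180n⁴) ≤ 0.0007.
n⁴ ≥ 34375/(180·0.0007) = 272817 ⇒ n ≥ 22.8543, so the smallest even n is 24. (n must be even for Simpson's rule.)

24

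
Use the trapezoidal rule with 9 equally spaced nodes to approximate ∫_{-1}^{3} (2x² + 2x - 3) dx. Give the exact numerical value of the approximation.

h = (3 − (-1))/8 = 0.5.
Nodes x₀,…,x₈ = -1, -0.5, 0, 0.5, 1, 1.5, 2, 2.5, 3.
f(x) = 2x² + 2x - 3: f₀=-3, f₁=-3.5, f₂=-3, f₃=-1.5, f₄=1, f₅=4.5, f₆=9, f₇=14.5, f₈=21.
(h/2)·[f₀ + 2f₁ + 2f₂ + 2f₃ + 2f₄ + 2f₅ + 2f₆ + 2f₇ + f₈] = 0.25·(60) = 15.

15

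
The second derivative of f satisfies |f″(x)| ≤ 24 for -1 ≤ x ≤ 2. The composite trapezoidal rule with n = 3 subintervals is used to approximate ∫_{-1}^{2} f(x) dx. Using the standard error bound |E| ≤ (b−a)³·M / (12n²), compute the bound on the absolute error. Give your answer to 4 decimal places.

|E| ≤ (3)³·24 / (12·3²) = 648/108 = 6.0000.

6.0000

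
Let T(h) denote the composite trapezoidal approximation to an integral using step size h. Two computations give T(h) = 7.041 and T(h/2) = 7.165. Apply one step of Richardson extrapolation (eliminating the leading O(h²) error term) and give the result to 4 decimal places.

R = (4·T(h/2) − T(h)) / 3 = (4·7.165 − 7.041)/3 = (21.619)/3 = 7.2063.

7.2063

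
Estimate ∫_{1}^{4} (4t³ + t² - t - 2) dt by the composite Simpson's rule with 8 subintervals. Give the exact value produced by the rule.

262.5

h = (4 − 1)/8 = 0.375.
Nodes t₀,…,t₈ = 1, 1.375, 1.75, 2.125, 2.5, 2.875, 3.25, 3.625, 4.
f(t) = 4t³ + t² - t - 2: f₀=2, f₁=8.9140625, f₂=20.75, f₃=38.7734375, f₄=64.25, f₅=98.4453125, f₆=142.625, f₇=198.0546875, f₈=266.
(h/3)·[f₀ + 4f₁ + 2f₂ + 4f₃ + 2f₄ + 4f₅ + 2f₆ + 4f₇ + f₈] = 0.125·(2100) = 262.5.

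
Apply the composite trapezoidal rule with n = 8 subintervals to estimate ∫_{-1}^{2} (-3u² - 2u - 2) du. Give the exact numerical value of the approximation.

h = (2 − (-1))/8 = 0.375.
Nodes u₀,…,u₈ = -1, -0.625, -0.25, 0.125, 0.5, 0.875, 1.25, 1.625, 2.
f(u) = -3u² - 2u - 2: f₀=-3, f₁=-1.921875, f₂=-1.6875, f₃=-2.296875, f₄=-3.75, f₅=-6.046875, f₆=-9.1875, f₇=-13.171875, f₈=-18.
(h/2)·[f₀ + 2f₁ + 2f₂ + 2f₃ + 2f₄ + 2f₅ + 2f₆ + 2f₇ + f₈] = 0.1875·(-97.125) = -18.2109375.

-18.2109375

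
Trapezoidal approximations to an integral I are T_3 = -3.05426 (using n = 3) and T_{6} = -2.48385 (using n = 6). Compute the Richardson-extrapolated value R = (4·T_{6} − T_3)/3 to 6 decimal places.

R = (4·T_{6} − T_3) / 3 = (4·(-2.48385) − (-3.05426))/3 = (-6.88114)/3 = -2.293713.

-2.293713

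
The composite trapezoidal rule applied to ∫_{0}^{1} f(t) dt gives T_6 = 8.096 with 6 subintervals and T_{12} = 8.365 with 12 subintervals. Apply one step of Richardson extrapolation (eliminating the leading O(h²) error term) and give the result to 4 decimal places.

R = (4·T_{12} − T_6) / 3 = (4·8.365 − 8.096)/3 = (25.364)/3 = 8.4547.

8.4547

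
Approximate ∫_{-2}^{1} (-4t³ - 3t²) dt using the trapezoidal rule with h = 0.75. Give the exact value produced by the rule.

h = (1 − (-2))/4 = 0.75.
Nodes t₀,…,t₄ = -2, -1.25, -0.5, 0.25, 1.
f(t) = -4t³ - 3t²: f₀=20, f₁=3.125, f₂=-0.25, f₃=-0.25, f₄=-7.
(h/2)·[f₀ + 2f₁ + 2f₂ + 2f₃ + f₄] = 0.375·(18.25) = 6.84375.

6.84375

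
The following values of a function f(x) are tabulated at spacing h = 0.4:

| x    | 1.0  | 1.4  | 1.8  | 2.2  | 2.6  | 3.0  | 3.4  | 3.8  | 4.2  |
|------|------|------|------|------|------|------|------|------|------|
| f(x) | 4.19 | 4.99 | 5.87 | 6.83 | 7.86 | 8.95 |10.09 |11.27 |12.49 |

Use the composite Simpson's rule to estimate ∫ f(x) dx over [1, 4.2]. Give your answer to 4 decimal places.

h = 0.4, n = 8.
(h/3)·[y₀ + 4y₁ + 2y₂ + 4y₃ + 2y₄ + 4y₅ + 2y₆ + 4y₇ + y₈] = 0.133333·(192.48) = 25.6640.

25.6640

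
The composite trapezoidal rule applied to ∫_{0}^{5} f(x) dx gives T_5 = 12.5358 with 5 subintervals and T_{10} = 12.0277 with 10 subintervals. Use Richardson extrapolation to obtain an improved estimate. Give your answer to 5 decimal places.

R = (4·T_{10} − T_5) / 3 = (4·12.0277 − 12.5358)/3 = (35.5750)/3 = 11.85833.

11.85833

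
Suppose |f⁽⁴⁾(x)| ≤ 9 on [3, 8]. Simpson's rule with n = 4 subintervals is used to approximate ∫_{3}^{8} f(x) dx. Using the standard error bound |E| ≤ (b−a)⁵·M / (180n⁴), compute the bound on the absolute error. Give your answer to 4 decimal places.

0.6104

|E| ≤ (5)⁵·9 / (180·4⁴) = 28125/46080 = 0.6104.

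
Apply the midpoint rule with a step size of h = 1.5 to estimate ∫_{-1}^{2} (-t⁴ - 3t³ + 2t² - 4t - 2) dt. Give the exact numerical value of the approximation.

-19.51171875

h = (2 − (-1))/2 = 1.5.
Midpoints m₁,…,m₂ = -0.25, 1.25.
f(m₁)=-0.83203125, f(m₂)=-12.17578125.
h·[f(m₁) + f(m₂)] = 1.5·(-13.0078125) = -19.51171875.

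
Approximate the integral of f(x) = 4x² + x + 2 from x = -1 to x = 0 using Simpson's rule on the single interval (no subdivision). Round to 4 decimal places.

2.8333

S = (b−a)/6 · [f(-1) + 4f(-0.5) + f(0)] = 0.166667·[5 + 4·2.5 + 2] = 2.8333.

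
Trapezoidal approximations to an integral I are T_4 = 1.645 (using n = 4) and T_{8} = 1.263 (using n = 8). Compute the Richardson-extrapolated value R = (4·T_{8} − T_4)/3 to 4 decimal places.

R = (4·T_{8} − T_4) / 3 = (4·1.263 − 1.645)/3 = (3.407)/3 = 1.1357.

1.1357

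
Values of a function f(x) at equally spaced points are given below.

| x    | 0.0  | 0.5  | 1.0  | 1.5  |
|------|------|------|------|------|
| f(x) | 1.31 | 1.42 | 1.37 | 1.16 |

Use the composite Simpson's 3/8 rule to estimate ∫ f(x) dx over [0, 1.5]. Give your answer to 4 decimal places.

2.0325

h = 0.5, n = 3.
(3h/8)·[y₀ + 3y₁ + 3y₂ + y₃] = 0.1875·(10.84) = 2.0325.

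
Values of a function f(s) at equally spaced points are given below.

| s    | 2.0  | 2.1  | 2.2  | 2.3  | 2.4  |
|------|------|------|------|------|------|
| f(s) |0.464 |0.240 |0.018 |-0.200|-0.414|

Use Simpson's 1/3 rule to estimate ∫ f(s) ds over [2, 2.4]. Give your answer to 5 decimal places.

h = 0.1, n = 4.
(h/3)·[y₀ + 4y₁ + 2y₂ + 4y₃ + y₄] = 0.033333·(0.246) = 0.00820.

0.00820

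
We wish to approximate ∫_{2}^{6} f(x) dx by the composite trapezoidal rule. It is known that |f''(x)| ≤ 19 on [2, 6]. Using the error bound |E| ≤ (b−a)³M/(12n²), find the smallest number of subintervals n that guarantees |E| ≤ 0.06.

42

Need 1216/(12n²) ≤ 0.06.
n² ≥ 1216/(12·0.06) = 1688.89 ⇒ n ≥ 41.0961, so the smallest n is 42.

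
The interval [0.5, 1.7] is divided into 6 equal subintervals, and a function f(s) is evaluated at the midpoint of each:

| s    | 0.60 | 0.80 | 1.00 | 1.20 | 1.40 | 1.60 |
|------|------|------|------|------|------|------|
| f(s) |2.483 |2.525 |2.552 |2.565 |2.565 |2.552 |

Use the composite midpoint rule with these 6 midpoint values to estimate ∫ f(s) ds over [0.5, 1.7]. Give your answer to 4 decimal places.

h = 0.2, n = 6.
h·[y(m₁) + y(m₂) + y(m₃) + y(m₄) + y(m₅) + y(m₆)] = 0.2·(15.242) = 3.0484.

3.0484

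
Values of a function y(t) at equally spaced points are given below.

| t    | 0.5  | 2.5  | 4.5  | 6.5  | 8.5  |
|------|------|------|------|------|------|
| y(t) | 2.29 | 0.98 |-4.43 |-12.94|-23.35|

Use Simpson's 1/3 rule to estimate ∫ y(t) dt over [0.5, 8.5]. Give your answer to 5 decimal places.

-51.84000

h = 2, n = 4.
(h/3)·[y₀ + 4y₁ + 2y₂ + 4y₃ + y₄] = 0.666667·(-77.76) = -51.84000.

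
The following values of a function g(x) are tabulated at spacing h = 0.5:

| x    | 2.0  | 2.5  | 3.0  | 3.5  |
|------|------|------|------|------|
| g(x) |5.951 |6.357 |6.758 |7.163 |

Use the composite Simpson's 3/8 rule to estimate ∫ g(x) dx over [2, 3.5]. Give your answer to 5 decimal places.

9.83606

h = 0.5, n = 3.
(3h/8)·[y₀ + 3y₁ + 3y₂ + y₃] = 0.1875·(52.459) = 9.83606.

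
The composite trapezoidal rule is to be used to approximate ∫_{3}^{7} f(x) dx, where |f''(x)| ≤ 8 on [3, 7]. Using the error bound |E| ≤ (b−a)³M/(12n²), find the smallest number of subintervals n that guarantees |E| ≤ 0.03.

Need 512/(12n²) ≤ 0.03.
n² ≥ 512/(12·0.03) = 1422.22 ⇒ n ≥ 37.7124, so the smallest n is 38.

38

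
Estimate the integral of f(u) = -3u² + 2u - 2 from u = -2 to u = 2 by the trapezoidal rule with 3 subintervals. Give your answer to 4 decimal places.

-27.5556

h = (2 − (-2))/3 = 1.333333.
Nodes u₀,…,u₃ = -2, -0.666667, 0.666667, 2.
f(u) = -3u² + 2u - 2: f₀=-18, f₁=-4.666667, f₂=-2, f₃=-10.
(h/2)·[f₀ + 2f₁ + 2f₂ + f₃] = 0.666667·(-41.333333) = -27.5556.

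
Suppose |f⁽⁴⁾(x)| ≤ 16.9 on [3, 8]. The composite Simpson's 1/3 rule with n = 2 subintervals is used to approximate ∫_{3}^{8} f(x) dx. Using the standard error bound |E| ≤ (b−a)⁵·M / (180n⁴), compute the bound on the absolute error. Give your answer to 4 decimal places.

18.3377

|E| ≤ (5)⁵·16.9 / (180·2⁴) = 52812.5/2880 = 18.3377.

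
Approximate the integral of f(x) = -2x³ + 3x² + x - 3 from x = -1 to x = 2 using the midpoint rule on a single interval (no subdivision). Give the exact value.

M = (b−a)·f(0.5) = 3·(-2) = -6.

-6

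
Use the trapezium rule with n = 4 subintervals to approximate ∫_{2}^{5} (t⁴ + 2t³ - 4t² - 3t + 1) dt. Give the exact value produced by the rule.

765.287109375

h = (5 − 2)/4 = 0.75.
Nodes t₀,…,t₄ = 2, 2.75, 3.5, 4.25, 5.
f(t) = t⁴ + 2t³ - 4t² - 3t + 1: f₀=11, f₁=61.28515625, f₂=177.3125, f₃=395.78515625, f₄=761.
(h/2)·[f₀ + 2f₁ + 2f₂ + 2f₃ + f₄] = 0.375·(2040.765625) = 765.287109375.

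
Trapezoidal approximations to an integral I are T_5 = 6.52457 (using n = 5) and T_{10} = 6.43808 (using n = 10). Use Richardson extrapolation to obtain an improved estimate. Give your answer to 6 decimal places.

6.409250

R = (4·T_{10} − T_5) / 3 = (4·6.43808 − 6.52457)/3 = (19.22775)/3 = 6.409250.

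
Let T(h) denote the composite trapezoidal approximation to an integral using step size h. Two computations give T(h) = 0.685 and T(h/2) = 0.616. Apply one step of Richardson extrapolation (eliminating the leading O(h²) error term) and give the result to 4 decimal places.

0.5930

R = (4·T(h/2) − T(h)) / 3 = (4·0.616 − 0.685)/3 = (1.779)/3 = 0.5930.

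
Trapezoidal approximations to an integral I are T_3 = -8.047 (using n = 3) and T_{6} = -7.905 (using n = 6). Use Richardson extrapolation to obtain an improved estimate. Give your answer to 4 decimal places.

-7.8577

R = (4·T_{6} − T_3) / 3 = (4·(-7.905) − (-8.047))/3 = (-23.573)/3 = -7.8577.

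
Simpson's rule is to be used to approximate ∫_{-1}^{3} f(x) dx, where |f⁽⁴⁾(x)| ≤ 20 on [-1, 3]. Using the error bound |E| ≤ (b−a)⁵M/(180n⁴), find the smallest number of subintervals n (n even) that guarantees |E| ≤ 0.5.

Need 20480/(180n⁴) ≤ 0.5.
n⁴ ≥ 20480/(180·0.5) = 227.556 ⇒ n ≥ 3.8839, so the smallest even n is 4. (n must be even for Simpson's rule.)

4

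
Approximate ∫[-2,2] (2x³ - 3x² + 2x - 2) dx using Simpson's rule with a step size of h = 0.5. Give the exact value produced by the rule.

-24

h = (2 − (-2))/8 = 0.5.
Nodes x₀,…,x₈ = -2, -1.5, -1, -0.5, 0, 0.5, 1, 1.5, 2.
f(x) = 2x³ - 3x² + 2x - 2: f₀=-34, f₁=-18.5, f₂=-9, f₃=-4, f₄=-2, f₅=-1.5, f₆=-1, f₇=1, f₈=6.
(h/3)·[f₀ + 4f₁ + 2f₂ + 4f₃ + 2f₄ + 4f₅ + 2f₆ + 4f₇ + f₈] = 0.166667·(-144) = -24.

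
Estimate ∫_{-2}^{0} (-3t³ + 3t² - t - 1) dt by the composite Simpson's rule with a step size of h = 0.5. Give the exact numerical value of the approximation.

20

h = (0 − (-2))/4 = 0.5.
Nodes t₀,…,t₄ = -2, -1.5, -1, -0.5, 0.
f(t) = -3t³ + 3t² - t - 1: f₀=37, f₁=17.375, f₂=6, f₃=0.625, f₄=-1.
(h/3)·[f₀ + 4f₁ + 2f₂ + 4f₃ + f₄] = 0.166667·(120) = 20.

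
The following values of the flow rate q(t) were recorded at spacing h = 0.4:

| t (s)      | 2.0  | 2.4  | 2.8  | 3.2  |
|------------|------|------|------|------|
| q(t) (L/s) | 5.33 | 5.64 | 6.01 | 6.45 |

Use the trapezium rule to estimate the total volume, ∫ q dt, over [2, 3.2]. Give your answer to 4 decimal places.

h = 0.4, n = 3.
(h/2)·[y₀ + 2y₁ + 2y₂ + y₃] = 0.2·(35.08) = 7.0160.

7.0160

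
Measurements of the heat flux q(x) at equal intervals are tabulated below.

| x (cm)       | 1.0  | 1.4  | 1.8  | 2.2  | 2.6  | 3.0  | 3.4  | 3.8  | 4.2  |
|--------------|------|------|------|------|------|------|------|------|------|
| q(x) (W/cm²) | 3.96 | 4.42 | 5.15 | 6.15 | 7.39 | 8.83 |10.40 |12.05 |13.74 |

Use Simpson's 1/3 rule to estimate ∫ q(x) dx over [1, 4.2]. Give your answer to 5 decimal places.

25.25067

h = 0.4, n = 8.
(h/3)·[y₀ + 4y₁ + 2y₂ + 4y₃ + 2y₄ + 4y₅ + 2y₆ + 4y₇ + y₈] = 0.133333·(189.38) = 25.25067.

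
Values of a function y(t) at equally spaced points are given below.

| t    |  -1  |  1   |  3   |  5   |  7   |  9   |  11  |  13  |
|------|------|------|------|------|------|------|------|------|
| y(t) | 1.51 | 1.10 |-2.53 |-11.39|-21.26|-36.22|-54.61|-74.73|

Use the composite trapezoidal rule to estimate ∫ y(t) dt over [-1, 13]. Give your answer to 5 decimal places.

h = 2, n = 7.
(h/2)·[y₀ + 2y₁ + 2y₂ + 2y₃ + 2y₄ + 2y₅ + 2y₆ + y₇] = 1·(-323.04) = -323.04000.

-323.04000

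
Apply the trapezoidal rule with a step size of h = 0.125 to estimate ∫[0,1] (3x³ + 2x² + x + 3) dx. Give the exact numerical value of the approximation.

4.93359375

h = (1 − 0)/8 = 0.125.
Nodes x₀,…,x₈ = 0, 0.125, 0.25, 0.375, 0.5, 0.625, 0.75, 0.875, 1.
f(x) = 3x³ + 2x² + x + 3: f₀=3, f₁=3.162109375, f₂=3.421875, f₃=3.814453125, f₄=4.375, f₅=5.138671875, f₆=6.140625, f₇=7.416015625, f₈=9.
(h/2)·[f₀ + 2f₁ + 2f₂ + 2f₃ + 2f₄ + 2f₅ + 2f₆ + 2f₇ + f₈] = 0.0625·(78.9375) = 4.93359375.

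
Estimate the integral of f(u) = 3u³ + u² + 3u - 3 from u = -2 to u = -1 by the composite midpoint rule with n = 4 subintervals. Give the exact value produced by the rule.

h = (-1 − (-2))/4 = 0.25.
Midpoints m₁,…,m₄ = -1.875, -1.625, -1.375, -1.125.
f(m₁)=-24.884765625, f(m₂)=-18.107421875, f(m₃)=-13.033203125, f(m₄)=-9.380859375.
h·[f(m₁) + f(m₂) + f(m₃) + f(m₄)] = 0.25·(-65.40625) = -16.3515625.

-16.3515625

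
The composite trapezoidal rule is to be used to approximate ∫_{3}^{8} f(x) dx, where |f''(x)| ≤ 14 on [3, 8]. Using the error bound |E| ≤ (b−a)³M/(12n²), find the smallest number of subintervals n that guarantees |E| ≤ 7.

Need 1750/(12n²) ≤ 7.
n² ≥ 1750/(12·7) = 20.8333 ⇒ n ≥ 4.5644, so the smallest n is 5.

5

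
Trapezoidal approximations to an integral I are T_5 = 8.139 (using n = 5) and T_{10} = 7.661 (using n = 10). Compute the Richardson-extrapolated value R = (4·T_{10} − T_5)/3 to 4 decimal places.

R = (4·T_{10} − T_5) / 3 = (4·7.661 − 8.139)/3 = (22.505)/3 = 7.5017.

7.5017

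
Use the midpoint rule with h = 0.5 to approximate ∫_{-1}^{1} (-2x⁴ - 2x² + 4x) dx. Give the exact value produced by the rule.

-1.890625

h = (1 − (-1))/4 = 0.5.
Midpoints m₁,…,m₄ = -0.75, -0.25, 0.25, 0.75.
f(m₁)=-4.7578125, f(m₂)=-1.1328125, f(m₃)=0.8671875, f(m₄)=1.2421875.
h·[f(m₁) + f(m₂) + f(m₃) + f(m₄)] = 0.5·(-3.78125) = -1.890625.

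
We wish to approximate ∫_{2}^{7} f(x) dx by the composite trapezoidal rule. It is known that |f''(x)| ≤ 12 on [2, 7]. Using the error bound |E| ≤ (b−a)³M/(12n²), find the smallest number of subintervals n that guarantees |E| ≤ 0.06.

Need 1500/(12n²) ≤ 0.06.
n² ≥ 1500/(12·0.06) = 2083.33 ⇒ n ≥ 45.6435, so the smallest n is 46.

46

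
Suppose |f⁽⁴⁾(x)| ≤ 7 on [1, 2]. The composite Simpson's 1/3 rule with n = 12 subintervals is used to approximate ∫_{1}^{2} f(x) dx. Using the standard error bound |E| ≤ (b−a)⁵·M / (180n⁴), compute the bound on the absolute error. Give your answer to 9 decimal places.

|E| ≤ (1)⁵·7 / (180·12⁴) = 7/3732480 = 0.000001875.

0.000001875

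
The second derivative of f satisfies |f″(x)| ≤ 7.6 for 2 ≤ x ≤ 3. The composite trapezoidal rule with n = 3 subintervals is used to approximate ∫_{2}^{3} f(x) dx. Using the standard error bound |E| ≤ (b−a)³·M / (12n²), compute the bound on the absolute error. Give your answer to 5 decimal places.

|E| ≤ (1)³·7.6 / (12·3²) = 7.6/108 = 0.07037.

0.07037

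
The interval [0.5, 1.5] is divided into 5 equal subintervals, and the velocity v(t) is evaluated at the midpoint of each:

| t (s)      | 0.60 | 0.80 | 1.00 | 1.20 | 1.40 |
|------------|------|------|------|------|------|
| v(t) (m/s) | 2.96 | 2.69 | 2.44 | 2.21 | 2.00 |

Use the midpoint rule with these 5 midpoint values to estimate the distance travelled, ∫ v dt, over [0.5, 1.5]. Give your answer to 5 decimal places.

2.46000

h = 0.2, n = 5.
h·[y(m₁) + y(m₂) + y(m₃) + y(m₄) + y(m₅)] = 0.2·(12.30) = 2.46000.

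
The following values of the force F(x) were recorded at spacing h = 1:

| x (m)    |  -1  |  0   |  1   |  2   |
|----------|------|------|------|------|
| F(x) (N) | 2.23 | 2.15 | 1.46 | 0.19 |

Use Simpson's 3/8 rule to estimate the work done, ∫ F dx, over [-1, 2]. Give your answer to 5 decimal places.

h = 1, n = 3.
(3h/8)·[y₀ + 3y₁ + 3y₂ + y₃] = 0.375·(13.25) = 4.96875.

4.96875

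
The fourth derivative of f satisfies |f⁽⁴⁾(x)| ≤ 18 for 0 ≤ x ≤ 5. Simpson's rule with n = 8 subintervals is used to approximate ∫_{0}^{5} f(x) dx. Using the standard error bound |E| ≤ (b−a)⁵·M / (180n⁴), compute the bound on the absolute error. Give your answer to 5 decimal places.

0.07629

|E| ≤ (5)⁵·18 / (180·8⁴) = 56250/737280 = 0.07629.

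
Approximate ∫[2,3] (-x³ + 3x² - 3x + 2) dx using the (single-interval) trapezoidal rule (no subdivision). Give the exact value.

-3.5

T = (b−a)/2 · [f(2) + f(3)] = 0.5·[0 + (-7)] = -3.5.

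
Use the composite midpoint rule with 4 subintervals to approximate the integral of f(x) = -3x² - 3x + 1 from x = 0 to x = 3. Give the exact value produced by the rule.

h = (3 − 0)/4 = 0.75.
Midpoints m₁,…,m₄ = 0.375, 1.125, 1.875, 2.625.
f(m₁)=-0.546875, f(m₂)=-6.171875, f(m₃)=-15.171875, f(m₄)=-27.546875.
h·[f(m₁) + f(m₂) + f(m₃) + f(m₄)] = 0.75·(-49.4375) = -37.078125.

-37.078125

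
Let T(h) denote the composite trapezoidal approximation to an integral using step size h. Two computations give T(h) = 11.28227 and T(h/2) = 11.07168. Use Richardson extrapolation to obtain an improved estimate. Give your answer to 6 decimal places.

11.001483

R = (4·T(h/2) − T(h)) / 3 = (4·11.07168 − 11.28227)/3 = (33.00445)/3 = 11.001483.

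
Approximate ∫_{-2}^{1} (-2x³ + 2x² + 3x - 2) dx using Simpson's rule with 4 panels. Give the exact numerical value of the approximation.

h = (1 − (-2))/4 = 0.75.
Nodes x₀,…,x₄ = -2, -1.25, -0.5, 0.25, 1.
f(x) = -2x³ + 2x² + 3x - 2: f₀=16, f₁=1.28125, f₂=-2.75, f₃=-1.15625, f₄=1.
(h/3)·[f₀ + 4f₁ + 2f₂ + 4f₃ + f₄] = 0.25·(12) = 3.

3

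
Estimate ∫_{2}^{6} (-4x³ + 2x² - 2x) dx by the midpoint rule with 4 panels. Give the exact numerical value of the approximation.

h = (6 − 2)/4 = 1.
Midpoints m₁,…,m₄ = 2.5, 3.5, 4.5, 5.5.
f(m₁)=-55, f(m₂)=-154, f(m₃)=-333, f(m₄)=-616.
h·[f(m₁) + f(m₂) + f(m₃) + f(m₄)] = 1·(-1158) = -1158.

-1158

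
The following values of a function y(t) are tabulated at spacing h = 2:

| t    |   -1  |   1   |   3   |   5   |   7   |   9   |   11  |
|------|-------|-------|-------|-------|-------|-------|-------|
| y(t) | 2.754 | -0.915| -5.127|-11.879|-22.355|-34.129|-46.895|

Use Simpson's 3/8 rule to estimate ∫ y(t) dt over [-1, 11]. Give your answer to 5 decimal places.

-191.60775

h = 2, n = 6.
(3h/8)·[y₀ + 3y₁ + 3y₂ + 2y₃ + 3y₄ + 3y₅ + y₆] = 0.75·(-255.477) = -191.60775.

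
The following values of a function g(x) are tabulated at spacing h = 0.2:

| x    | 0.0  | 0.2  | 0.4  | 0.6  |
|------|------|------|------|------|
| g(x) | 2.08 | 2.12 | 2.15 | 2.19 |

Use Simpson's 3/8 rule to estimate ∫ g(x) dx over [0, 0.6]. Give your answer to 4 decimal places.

1.2810

h = 0.2, n = 3.
(3h/8)·[y₀ + 3y₁ + 3y₂ + y₃] = 0.075·(17.08) = 1.2810.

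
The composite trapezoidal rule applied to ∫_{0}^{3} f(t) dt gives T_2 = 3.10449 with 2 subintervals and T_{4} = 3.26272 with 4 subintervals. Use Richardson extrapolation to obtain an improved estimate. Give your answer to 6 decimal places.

3.315463

R = (4·T_{4} − T_2) / 3 = (4·3.26272 − 3.10449)/3 = (9.94639)/3 = 3.315463.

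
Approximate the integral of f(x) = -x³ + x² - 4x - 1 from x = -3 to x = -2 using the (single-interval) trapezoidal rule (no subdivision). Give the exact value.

T = (b−a)/2 · [f(-3) + f(-2)] = 0.5·[47 + 19] = 33.

33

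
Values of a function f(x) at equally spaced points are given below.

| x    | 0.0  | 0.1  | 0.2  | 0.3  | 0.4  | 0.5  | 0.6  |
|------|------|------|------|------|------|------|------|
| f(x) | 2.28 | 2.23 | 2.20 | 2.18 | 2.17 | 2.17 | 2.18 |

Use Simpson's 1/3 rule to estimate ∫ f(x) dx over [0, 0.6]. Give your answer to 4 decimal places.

1.3173

h = 0.1, n = 6.
(h/3)·[y₀ + 4y₁ + 2y₂ + 4y₃ + 2y₄ + 4y₅ + y₆] = 0.033333·(39.52) = 1.3173.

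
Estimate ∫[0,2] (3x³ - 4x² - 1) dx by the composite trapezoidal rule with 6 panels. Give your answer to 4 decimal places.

-0.4815

h = (2 − 0)/6 = 0.333333.
Nodes x₀,…,x₆ = 0, 0.333333, 0.666667, 1, 1.333333, 1.666667, 2.
f(x) = 3x³ - 4x² - 1: f₀=-1, f₁=-1.333333, f₂=-1.888889, f₃=-2, f₄=-1, f₅=1.777778, f₆=7.
(h/2)·[f₀ + 2f₁ + 2f₂ + 2f₃ + 2f₄ + 2f₅ + f₆] = 0.166667·(-2.888889) = -0.4815.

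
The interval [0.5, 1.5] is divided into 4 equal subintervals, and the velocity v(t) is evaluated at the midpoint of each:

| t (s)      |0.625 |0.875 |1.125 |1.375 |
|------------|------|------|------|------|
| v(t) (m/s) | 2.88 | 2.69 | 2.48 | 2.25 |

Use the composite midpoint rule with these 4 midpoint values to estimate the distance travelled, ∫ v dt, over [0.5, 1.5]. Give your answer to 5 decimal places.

2.57500

h = 0.25, n = 4.
h·[y(m₁) + y(m₂) + y(m₃) + y(m₄)] = 0.25·(10.30) = 2.57500.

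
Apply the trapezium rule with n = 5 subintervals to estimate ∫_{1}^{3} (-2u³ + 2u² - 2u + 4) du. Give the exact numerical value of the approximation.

-23.2

h = (3 − 1)/5 = 0.4.
Nodes u₀,…,u₅ = 1, 1.4, 1.8, 2.2, 2.6, 3.
f(u) = -2u³ + 2u² - 2u + 4: f₀=2, f₁=-0.368, f₂=-4.784, f₃=-12.016, f₄=-22.832, f₅=-38.
(h/2)·[f₀ + 2f₁ + 2f₂ + 2f₃ + 2f₄ + f₅] = 0.2·(-116) = -23.2.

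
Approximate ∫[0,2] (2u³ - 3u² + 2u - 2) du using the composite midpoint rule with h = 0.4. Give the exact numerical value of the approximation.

-0.08

h = (2 − 0)/5 = 0.4.
Midpoints m₁,…,m₅ = 0.2, 0.6, 1, 1.4, 1.8.
f(m₁)=-1.704, f(m₂)=-1.448, f(m₃)=-1, f(m₄)=0.408, f(m₅)=3.544.
h·[f(m₁) + f(m₂) + f(m₃) + f(m₄) + f(m₅)] = 0.4·(-0.2) = -0.08.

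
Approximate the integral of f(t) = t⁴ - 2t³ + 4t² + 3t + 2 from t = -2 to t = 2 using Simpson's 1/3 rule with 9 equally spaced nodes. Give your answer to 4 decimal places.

h = (2 − (-2))/8 = 0.5.
Nodes t₀,…,t₈ = -2, -1.5, -1, -0.5, 0, 0.5, 1, 1.5, 2.
f(t) = t⁴ - 2t³ + 4t² + 3t + 2: f₀=44, f₁=18.3125, f₂=6, f₃=1.8125, f₄=2, f₅=4.3125, f₆=8, f₇=13.8125, f₈=24.
(h/3)·[f₀ + 4f₁ + 2f₂ + 4f₃ + 2f₄ + 4f₅ + 2f₆ + 4f₇ + f₈] = 0.166667·(253) = 42.1667.

42.1667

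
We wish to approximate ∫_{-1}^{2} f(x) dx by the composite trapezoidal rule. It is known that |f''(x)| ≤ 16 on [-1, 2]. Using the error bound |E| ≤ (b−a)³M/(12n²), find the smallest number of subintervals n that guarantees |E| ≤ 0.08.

22

Need 432/(12n²) ≤ 0.08.
n² ≥ 432/(12·0.08) = 450 ⇒ n ≥ 21.2132, so the smallest n is 22.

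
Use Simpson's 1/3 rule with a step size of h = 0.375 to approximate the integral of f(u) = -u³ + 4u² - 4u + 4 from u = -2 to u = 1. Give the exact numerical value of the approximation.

33.75

h = (1 − (-2))/8 = 0.375.
Nodes u₀,…,u₈ = -2, -1.625, -1.25, -0.875, -0.5, -0.125, 0.25, 0.625, 1.
f(u) = -u³ + 4u² - 4u + 4: f₀=36, f₁=25.353515625, f₂=17.203125, f₃=11.232421875, f₄=7.125, f₅=4.564453125, f₆=3.234375, f₇=2.818359375, f₈=3.
(h/3)·[f₀ + 4f₁ + 2f₂ + 4f₃ + 2f₄ + 4f₅ + 2f₆ + 4f₇ + f₈] = 0.125·(270) = 33.75.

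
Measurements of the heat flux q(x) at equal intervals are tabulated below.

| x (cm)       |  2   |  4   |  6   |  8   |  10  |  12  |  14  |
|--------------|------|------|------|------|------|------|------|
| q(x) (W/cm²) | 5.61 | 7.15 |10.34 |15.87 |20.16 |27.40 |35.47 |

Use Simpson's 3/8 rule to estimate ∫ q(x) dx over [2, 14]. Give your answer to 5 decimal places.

h = 2, n = 6.
(3h/8)·[y₀ + 3y₁ + 3y₂ + 2y₃ + 3y₄ + 3y₅ + y₆] = 0.75·(267.97) = 200.97750.

200.97750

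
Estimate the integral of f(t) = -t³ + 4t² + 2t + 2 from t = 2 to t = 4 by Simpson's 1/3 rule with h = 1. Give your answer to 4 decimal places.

30.6667

h = (4 − 2)/2 = 1.
Nodes t₀,…,t₂ = 2, 3, 4.
f(t) = -t³ + 4t² + 2t + 2: f₀=14, f₁=17, f₂=10.
(h/3)·[f₀ + 4f₁ + f₂] = 0.333333·(92) = 30.6667.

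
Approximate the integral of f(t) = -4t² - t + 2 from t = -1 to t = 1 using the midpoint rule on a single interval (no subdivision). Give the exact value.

M = (b−a)·f(0) = 2·(2) = 4.

4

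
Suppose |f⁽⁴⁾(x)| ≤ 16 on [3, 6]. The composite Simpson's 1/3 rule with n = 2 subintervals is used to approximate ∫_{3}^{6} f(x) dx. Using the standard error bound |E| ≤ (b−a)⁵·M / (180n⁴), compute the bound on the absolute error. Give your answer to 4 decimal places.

|E| ≤ (3)⁵·16 / (180·2⁴) = 3888/2880 = 1.3500.

1.3500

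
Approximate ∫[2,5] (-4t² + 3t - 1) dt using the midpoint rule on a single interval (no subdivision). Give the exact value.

-118.5

M = (b−a)·f(3.5) = 3·(-39.5) = -118.5.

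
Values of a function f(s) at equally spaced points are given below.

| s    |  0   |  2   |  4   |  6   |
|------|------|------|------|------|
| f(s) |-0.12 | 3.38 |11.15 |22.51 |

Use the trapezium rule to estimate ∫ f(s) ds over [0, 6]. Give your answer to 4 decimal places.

51.4500

h = 2, n = 3.
(h/2)·[y₀ + 2y₁ + 2y₂ + y₃] = 1·(51.45) = 51.4500.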